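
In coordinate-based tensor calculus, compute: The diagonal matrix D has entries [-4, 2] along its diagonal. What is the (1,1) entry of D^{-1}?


For a diagonal matrix, the inverse has entries (D^{-1})_{ii} = 1/d_{ii}.
The diagonal entries are: d_{11} = -4, d_{22} = 2
We need (D^{-1})_{11} = 1/d_{11} = 1/-4 = -1/4

-1/4


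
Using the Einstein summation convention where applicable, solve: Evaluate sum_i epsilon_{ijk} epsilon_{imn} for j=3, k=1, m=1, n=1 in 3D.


Using the identity: epsilon_{ijk} epsilon_{imn} = delta_{jm} delta_{kn} - delta_{jn} delta_{km}.
delta_{31} = 0
delta_{11} = 1
delta_{31} = 0
delta_{11} = 1
Result = 0 * 1 - 0 * 1 = 0 - 0 = 0

0


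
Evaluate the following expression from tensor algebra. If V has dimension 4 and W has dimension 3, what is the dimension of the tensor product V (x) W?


The dimension of a tensor product is the product of dimensions.
dim(V) = 4, dim(W) = 3
dim(V (x) W) = 4 * 3 = 12

12


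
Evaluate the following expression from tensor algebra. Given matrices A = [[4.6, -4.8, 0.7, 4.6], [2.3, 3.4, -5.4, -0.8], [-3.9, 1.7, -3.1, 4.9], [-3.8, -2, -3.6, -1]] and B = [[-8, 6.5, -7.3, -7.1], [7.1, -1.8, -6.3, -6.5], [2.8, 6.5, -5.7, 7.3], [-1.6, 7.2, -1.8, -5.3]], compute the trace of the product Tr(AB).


Tr(AB) = sum_i (AB)_{ii} where (AB)_{ii} = sum_k A_{ik} B_{ki}.
(AB)_{11} = 4.6*-8 + -4.8*7.1 + 0.7*2.8 + 4.6*-1.6 = -76.28
(AB)_{22} = 2.3*6.5 + 3.4*-1.8 + -5.4*6.5 + -0.8*7.2 = -32.03
(AB)_{33} = -3.9*-7.3 + 1.7*-6.3 + -3.1*-5.7 + 4.9*-1.8 = 26.61
(AB)_{44} = -3.8*-7.1 + -2*-6.5 + -3.6*7.3 + -1*-5.3 = 19
Tr(AB) = -76.28 + -32.03 + 26.61 + 19 = -62.7

-62.7


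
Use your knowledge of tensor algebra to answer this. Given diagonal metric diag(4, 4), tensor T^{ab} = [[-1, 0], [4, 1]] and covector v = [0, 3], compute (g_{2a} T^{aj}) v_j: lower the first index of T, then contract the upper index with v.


Step 1: lower the first index. For a diagonal metric, g_{ia} T^{aj} = g_{ii} T^{ij} (no sum on i).
g_{22} = 4
S_2{}^1 = 4 * T^{21} = 4 * 4 = 16
S_2{}^2 = 4 * T^{22} = 4 * 1 = 4
Step 2: contract S_2{}^j with v_j.
S_2{}^1 * v_1 = 16 * 0 = 0
S_2{}^2 * v_2 = 4 * 3 = 12
Result = 0 + 12 = 12

12


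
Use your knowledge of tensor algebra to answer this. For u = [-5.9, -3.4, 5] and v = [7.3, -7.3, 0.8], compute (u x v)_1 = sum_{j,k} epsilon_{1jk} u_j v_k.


(u x v)_1 = sum_{j,k} epsilon_{1jk} u_j v_k. Only permutations of (1,2,3) contribute; the two non-zero terms are:
eps_{123} u_2 v_3 = 1 * -3.4 * 0.8 = -2.72
eps_{132} u_3 v_2 = -1 * 5 * -7.3 = 36.5
(u x v)_1 = 33.78

33.78


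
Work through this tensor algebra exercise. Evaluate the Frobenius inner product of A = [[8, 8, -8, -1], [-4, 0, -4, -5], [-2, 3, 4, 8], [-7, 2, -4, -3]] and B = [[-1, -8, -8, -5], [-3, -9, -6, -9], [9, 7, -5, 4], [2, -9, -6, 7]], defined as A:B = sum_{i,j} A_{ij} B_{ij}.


A:B = sum over all i,j of A_{ij} * B_{ij}.
Row 1: 8*-1=-8, 8*-8=-64, -8*-8=64, -1*-5=5 => row sum = -3
Row 2: -4*-3=12, 0*-9=0, -4*-6=24, -5*-9=45 => row sum = 81
Row 3: -2*9=-18, 3*7=21, 4*-5=-20, 8*4=32 => row sum = 15
Row 4: -7*2=-14, 2*-9=-18, -4*-6=24, -3*7=-21 => row sum = -29
Total = -3 + 81 + 15 + -29 = 64

64


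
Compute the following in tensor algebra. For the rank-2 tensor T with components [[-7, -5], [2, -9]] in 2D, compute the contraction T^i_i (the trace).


The contraction (trace) of a rank-2 tensor is the sum of its diagonal elements.
Diagonal entries: A[1,1] = -7, A[2,2] = -9
Tr(A) = -7 + -9 = -16

-16


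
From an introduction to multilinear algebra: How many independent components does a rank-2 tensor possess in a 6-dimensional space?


The number of components of a rank-r tensor in d dimensions is d^r.
Here d = 6 and r = 2.
6^2 = 36

36


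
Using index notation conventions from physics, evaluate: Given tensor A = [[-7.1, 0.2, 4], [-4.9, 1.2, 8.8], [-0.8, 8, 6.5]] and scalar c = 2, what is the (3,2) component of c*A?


Scalar multiplication: (cA)_{ij} = c * A_{ij}.
c = 2
A_{32} = 8
(cA)_{32} = 2 * 8 = 16

16


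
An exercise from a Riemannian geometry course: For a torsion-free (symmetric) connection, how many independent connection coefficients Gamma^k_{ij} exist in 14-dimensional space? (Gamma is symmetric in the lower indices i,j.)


Christoffel symbols Gamma^k_{ij} are symmetric in i,j, so there are d * d(d+1)/2 independent symbols.
d = 14
d(d+1)/2 = 14 * 15 / 2 = 105
Total = 14 * 105 = 1470

1470


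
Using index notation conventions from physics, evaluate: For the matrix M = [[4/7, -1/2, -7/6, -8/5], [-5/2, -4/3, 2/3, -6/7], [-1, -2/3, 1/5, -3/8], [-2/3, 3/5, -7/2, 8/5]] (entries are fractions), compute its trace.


The trace is the sum of diagonal entries.
Diagonal: M[1,1] = 4/7, M[2,2] = -4/3, M[3,3] = 1/5, M[4,4] = 8/5
Tr(M) = 4/7 + -4/3 + 1/5 + 8/5
Computing step by step:
After adding M[1,1]: 4/7
After adding M[2,2]: -16/21
After adding M[3,3]: -59/105
After adding M[4,4]: 109/105
Tr(M) = 109/105

109/105


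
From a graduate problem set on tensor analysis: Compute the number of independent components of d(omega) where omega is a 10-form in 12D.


The exterior derivative of a p-form is a (p+1)-form.
Its number of independent components is C(n, p+1).
n = 12, p+1 = 11
C(12, 11) = 12

12


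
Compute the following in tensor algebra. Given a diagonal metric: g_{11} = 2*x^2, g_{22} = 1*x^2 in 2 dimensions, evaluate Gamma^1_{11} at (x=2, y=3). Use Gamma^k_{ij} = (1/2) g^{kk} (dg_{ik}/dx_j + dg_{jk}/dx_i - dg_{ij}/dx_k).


For a diagonal metric, Gamma^k_{ij} = (1/2) g^{kk} (dg_{ik}/dx_j + dg_{jk}/dx_i - dg_{ij}/dx_k).
The metric is diagonal, so g_{ab} = 0 for a != b.
At the given point: g_{11} = 8, g_{22} = 4
g^{11} = 1/8
dg_{11}/dx_1 = dg_{11}/dx_1 = 8
dg_{11}/dx_1 = dg_{11}/dx_1 = 8
dg_{11}/dx_1 = dg_{11}/dx_1 = 8
Numerator = 8 + 8 - 8 = 8
Gamma^1_{11} = 8 / (2 * 8) = 1/2

1/2


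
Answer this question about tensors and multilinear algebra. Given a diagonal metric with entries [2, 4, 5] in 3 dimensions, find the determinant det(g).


For a diagonal metric, the determinant is the product of diagonal entries.
Diagonal entries: 2, 4, 5
det(g) = 2 * 4 * 5 = 40

40


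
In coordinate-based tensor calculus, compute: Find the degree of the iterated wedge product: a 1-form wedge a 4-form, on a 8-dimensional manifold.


The degree of a wedge product is the sum of the degrees of the individual forms.
Degrees: 1, 4
Total degree = 1 + 4 = 5

5


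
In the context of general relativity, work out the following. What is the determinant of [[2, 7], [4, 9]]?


For a 2x2 matrix [[a, b], [c, d]], det = a*d - b*c.
a = 2, b = 7, c = 4, d = 9
a*d = 2 * 9 = 18
b*c = 7 * 4 = 28
det = 18 - 28 = -10

-10


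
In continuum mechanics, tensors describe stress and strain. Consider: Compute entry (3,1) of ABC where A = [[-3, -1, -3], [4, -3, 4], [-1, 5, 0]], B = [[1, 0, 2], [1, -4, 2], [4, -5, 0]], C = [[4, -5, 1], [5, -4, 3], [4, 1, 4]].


(ABC)_{31} = sum_m (AB)_{3m} C_{m1}. First compute row 3 of AB.
(AB)_{31} = -1*1 + 5*1 + 0*4 = 4
(AB)_{32} = -1*0 + 5*-4 + 0*-5 = -20
(AB)_{33} = -1*2 + 5*2 + 0*0 = 8
Now contract with column 1 of C:
(AB)_{31} * C_{11} = 4 * 4 = 16
(AB)_{32} * C_{21} = -20 * 5 = -100
(AB)_{33} * C_{31} = 8 * 4 = 32
(ABC)_{31} = 16 + -100 + 32 = -52

-52


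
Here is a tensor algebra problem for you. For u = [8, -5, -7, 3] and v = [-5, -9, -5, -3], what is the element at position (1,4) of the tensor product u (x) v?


The outer product entry T_{ij} = u_i * v_j.
We need i=1, j=4.
u_1 = 8, v_4 = -3
T_{1,4} = 8 * -3 = -24

-24


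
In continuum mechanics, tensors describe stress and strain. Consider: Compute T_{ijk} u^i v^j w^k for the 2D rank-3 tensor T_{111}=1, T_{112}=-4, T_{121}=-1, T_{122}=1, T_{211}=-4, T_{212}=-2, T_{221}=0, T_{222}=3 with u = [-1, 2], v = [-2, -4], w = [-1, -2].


S = sum over i,j,k of T_{ijk} u_i v_j w_k. Expanding all 8 terms:
T_{111}*u_1*v_1*w_1 = 1*-1*-2*-1 = -2  (running total: -2)
T_{112}*u_1*v_1*w_2 = -4*-1*-2*-2 = 16  (running total: 14)
T_{121}*u_1*v_2*w_1 = -1*-1*-4*-1 = 4  (running total: 18)
T_{122}*u_1*v_2*w_2 = 1*-1*-4*-2 = -8  (running total: 10)
T_{211}*u_2*v_1*w_1 = -4*2*-2*-1 = -16  (running total: -6)
T_{212}*u_2*v_1*w_2 = -2*2*-2*-2 = -16  (running total: -22)
T_{221}*u_2*v_2*w_1 = 0*2*-4*-1 = 0  (running total: -22)
T_{222}*u_2*v_2*w_2 = 3*2*-4*-2 = 48  (running total: 26)
S = 26

26


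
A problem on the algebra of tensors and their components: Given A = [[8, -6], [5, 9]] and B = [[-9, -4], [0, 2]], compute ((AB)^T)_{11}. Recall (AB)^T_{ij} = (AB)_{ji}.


(AB)^T_{ij} = (AB)_{ji} = sum_k A_{jk} B_{ki}.
For i=1, j=1 we need (AB)_{11}:
A_{11} * B_{11} = 8 * -9 = -72
A_{12} * B_{21} = -6 * 0 = 0
Sum = -72 + 0 = -72

-72


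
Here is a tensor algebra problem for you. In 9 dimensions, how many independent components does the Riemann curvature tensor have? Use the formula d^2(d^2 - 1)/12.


The Riemann tensor in d dimensions has d^2(d^2 - 1)/12 independent components.
d = 9, so d^2 = 81
d^2 - 1 = 80
d^2(d^2 - 1) = 81 * 80 = 6480
Divide by 12: 6480 / 12 = 540

540


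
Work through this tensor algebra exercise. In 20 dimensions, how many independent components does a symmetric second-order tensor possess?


A symmetric rank-2 tensor in d dimensions has d(d+1)/2 independent components.
d = 20
d(d+1)/2 = 20 * 21 / 2 = 420 / 2 = 210

210


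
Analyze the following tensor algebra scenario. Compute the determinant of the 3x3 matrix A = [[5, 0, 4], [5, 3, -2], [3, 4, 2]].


Expanding along the first row, det(A) = a11*M_11 - a12*M_12 + a13*M_13, where M_1j is the (1,j) minor.
Minor M_11 = 3*2 - -2*4 = 14
Minor M_12 = 5*2 - -2*3 = 16
Minor M_13 = 5*4 - 3*3 = 11
det = 5*(14) - 0*(16) + 4*(11)
    = 70 - 0 + 44
    = 114

114


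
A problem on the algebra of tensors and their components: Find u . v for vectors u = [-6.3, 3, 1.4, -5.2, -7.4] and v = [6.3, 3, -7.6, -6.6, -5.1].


The inner product u . v = sum of u_i * v_i.
Term-by-term: -6.3 * 6.3, 3 * 3, 1.4 * -7.6, -5.2 * -6.6, -7.4 * -5.1
Products: -39.69, 9, -10.64, 34.32, 37.74
Sum = -39.69 + 9 + -10.64 + 34.32 + 37.74 = 30.73

30.73


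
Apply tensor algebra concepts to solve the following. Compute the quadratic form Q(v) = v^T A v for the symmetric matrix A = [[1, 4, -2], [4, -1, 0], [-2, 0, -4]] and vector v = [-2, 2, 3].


First compute Av:
(Av)_1 = 1*-2 + 4*2 + -2*3 = 0
(Av)_2 = 4*-2 + -1*2 + 0*3 = -10
(Av)_3 = -2*-2 + 0*2 + -4*3 = -8
Av = [0, -10, -8]
Then v^T (Av) = -2*0 + 2*-10 + 3*-8
= 0 + -20 + -24 = -44

-44


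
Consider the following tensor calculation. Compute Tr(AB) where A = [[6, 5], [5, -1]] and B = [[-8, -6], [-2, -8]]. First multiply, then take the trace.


Tr(AB) = sum_i (AB)_{ii} where (AB)_{ii} = sum_k A_{ik} B_{ki}.
(AB)_{11} = 6*-8 + 5*-2 = -58
(AB)_{22} = 5*-6 + -1*-8 = -22
Tr(AB) = -58 + -22 = -80

-80


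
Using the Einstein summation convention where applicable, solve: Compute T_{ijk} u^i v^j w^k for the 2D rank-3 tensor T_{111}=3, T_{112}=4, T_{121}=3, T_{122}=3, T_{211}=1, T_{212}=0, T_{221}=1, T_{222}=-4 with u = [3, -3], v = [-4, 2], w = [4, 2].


S = sum over i,j,k of T_{ijk} u_i v_j w_k. Expanding all 8 terms:
T_{111}*u_1*v_1*w_1 = 3*3*-4*4 = -144  (running total: -144)
T_{112}*u_1*v_1*w_2 = 4*3*-4*2 = -96  (running total: -240)
T_{121}*u_1*v_2*w_1 = 3*3*2*4 = 72  (running total: -168)
T_{122}*u_1*v_2*w_2 = 3*3*2*2 = 36  (running total: -132)
T_{211}*u_2*v_1*w_1 = 1*-3*-4*4 = 48  (running total: -84)
T_{212}*u_2*v_1*w_2 = 0*-3*-4*2 = 0  (running total: -84)
T_{221}*u_2*v_2*w_1 = 1*-3*2*4 = -24  (running total: -108)
T_{222}*u_2*v_2*w_2 = -4*-3*2*2 = 48  (running total: -60)
S = -60

-60


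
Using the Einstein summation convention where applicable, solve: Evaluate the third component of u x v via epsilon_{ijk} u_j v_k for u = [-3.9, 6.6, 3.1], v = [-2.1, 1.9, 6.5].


(u x v)_3 = sum_{j,k} epsilon_{3jk} u_j v_k. Only permutations of (1,2,3) contribute; the two non-zero terms are:
eps_{312} u_1 v_2 = 1 * -3.9 * 1.9 = -7.41
eps_{321} u_2 v_1 = -1 * 6.6 * -2.1 = 13.86
(u x v)_3 = 6.45

6.45


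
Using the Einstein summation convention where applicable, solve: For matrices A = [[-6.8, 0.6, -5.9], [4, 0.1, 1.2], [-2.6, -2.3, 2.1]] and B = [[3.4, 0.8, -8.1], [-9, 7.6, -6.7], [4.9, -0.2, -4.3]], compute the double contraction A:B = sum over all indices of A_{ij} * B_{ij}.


A:B = sum over all i,j of A_{ij} * B_{ij}.
Row 1: -6.8*3.4=-23.12, 0.6*0.8=0.48, -5.9*-8.1=47.79 => row sum = 25.15
Row 2: 4*-9=-36, 0.1*7.6=0.76, 1.2*-6.7=-8.04 => row sum = -43.28
Row 3: -2.6*4.9=-12.74, -2.3*-0.2=0.46, 2.1*-4.3=-9.03 => row sum = -21.31
Total = 25.15 + -43.28 + -21.31 = -39.44

-39.44


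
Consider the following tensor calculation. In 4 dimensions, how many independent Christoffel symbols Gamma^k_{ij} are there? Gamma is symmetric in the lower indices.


Christoffel symbols Gamma^k_{ij} are symmetric in i,j, so there are d * d(d+1)/2 independent symbols.
d = 4
d(d+1)/2 = 4 * 5 / 2 = 10
Total = 4 * 10 = 40

40


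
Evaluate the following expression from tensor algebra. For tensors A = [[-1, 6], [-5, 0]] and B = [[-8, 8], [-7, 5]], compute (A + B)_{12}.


Tensor addition is component-wise: (A + B)_{ij} = A_{ij} + B_{ij}.
A_{12} = 6
B_{12} = 8
(A + B)_{12} = 6 + 8 = 14

14


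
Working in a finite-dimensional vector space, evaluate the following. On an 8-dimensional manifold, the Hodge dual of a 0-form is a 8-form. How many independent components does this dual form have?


The Hodge dual of a p-form on an n-dimensional manifold is an (n-p)-form.
n = 8, p = 0, so dual degree = 8 - 0 = 8
The number of components is C(n, n-p) = C(8, 8) = 1

1


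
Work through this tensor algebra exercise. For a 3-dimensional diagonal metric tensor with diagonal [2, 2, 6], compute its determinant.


For a diagonal metric, the determinant is the product of diagonal entries.
Diagonal entries: 2, 2, 6
det(g) = 2 * 2 * 6 = 24

24


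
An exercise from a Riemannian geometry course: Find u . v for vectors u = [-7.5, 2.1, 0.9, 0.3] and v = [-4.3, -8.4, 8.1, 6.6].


The inner product u . v = sum of u_i * v_i.
Term-by-term: -7.5 * -4.3, 2.1 * -8.4, 0.9 * 8.1, 0.3 * 6.6
Products: 32.25, -17.64, 7.29, 1.98
Sum = 32.25 + -17.64 + 7.29 + 1.98 = 23.88

23.88


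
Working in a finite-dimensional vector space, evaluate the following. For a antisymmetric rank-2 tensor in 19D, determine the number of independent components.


A antisymmetric rank-2 tensor in d dimensions has d(d-1)/2 independent components.
d = 19
d(d-1)/2 = 19 * 18 / 2 = 342 / 2 = 171

171


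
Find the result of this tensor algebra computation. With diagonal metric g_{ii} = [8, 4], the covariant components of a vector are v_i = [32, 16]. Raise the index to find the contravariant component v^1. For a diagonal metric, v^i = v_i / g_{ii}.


To raise an index with a diagonal metric: v^i = v_i / g_{ii}.
For index 1: v_1 = 32, g_{11} = 8
v^1 = 32 / 8 = 4

4


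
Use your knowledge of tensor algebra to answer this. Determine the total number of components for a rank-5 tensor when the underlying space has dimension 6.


The number of components of a rank-r tensor in d dimensions is d^r.
Here d = 6 and r = 5.
6^5 = 7776

7776


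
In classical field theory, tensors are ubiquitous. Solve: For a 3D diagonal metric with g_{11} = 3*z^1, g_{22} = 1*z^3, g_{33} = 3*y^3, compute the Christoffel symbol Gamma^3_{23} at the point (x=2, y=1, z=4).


For a diagonal metric, Gamma^k_{ij} = (1/2) g^{kk} (dg_{ik}/dx_j + dg_{jk}/dx_i - dg_{ij}/dx_k).
The metric is diagonal, so g_{ab} = 0 for a != b.
At the given point: g_{11} = 12, g_{22} = 64, g_{33} = 3
g^{33} = 1/3
dg_{23}/dx_3 = 0 (off-diagonal)
dg_{33}/dx_2 = dg_{33}/dx_2 = 9
dg_{23}/dx_3 = 0 (off-diagonal)
Numerator = 0 + 9 - 0 = 9
Gamma^3_{23} = 9 / (2 * 3) = 3/2

3/2


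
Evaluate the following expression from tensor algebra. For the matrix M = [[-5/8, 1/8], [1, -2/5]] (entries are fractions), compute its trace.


The trace is the sum of diagonal entries.
Diagonal: M[1,1] = -5/8, M[2,2] = -2/5
Tr(M) = -5/8 + -2/5
Computing step by step:
After adding M[1,1]: -5/8
After adding M[2,2]: -41/40
Tr(M) = -41/40

-41/40


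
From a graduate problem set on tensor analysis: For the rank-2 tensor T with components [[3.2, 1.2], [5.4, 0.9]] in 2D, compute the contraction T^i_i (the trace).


The contraction (trace) of a rank-2 tensor is the sum of its diagonal elements.
Diagonal entries: A[1,1] = 3.2, A[2,2] = 0.9
Tr(A) = 3.2 + 0.9 = 4.1

4.1


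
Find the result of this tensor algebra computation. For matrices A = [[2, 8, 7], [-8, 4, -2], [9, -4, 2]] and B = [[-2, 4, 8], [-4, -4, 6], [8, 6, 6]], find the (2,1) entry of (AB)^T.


(AB)^T_{ij} = (AB)_{ji} = sum_k A_{jk} B_{ki}.
For i=2, j=1 we need (AB)_{12}:
A_{11} * B_{12} = 2 * 4 = 8
A_{12} * B_{22} = 8 * -4 = -32
A_{13} * B_{32} = 7 * 6 = 42
Sum = 8 + -32 + 42 = 18

18


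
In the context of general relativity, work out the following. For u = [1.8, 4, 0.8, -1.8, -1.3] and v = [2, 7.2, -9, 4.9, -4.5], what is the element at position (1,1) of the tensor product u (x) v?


The outer product entry T_{ij} = u_i * v_j.
We need i=1, j=1.
u_1 = 1.8, v_1 = 2
T_{1,1} = 1.8 * 2 = 3.6

3.6


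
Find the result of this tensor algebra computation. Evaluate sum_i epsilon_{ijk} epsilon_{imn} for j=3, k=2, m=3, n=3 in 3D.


Using the identity: epsilon_{ijk} epsilon_{imn} = delta_{jm} delta_{kn} - delta_{jn} delta_{km}.
delta_{33} = 1
delta_{23} = 0
delta_{33} = 1
delta_{23} = 0
Result = 1 * 0 - 1 * 0 = 0 - 0 = 0

0


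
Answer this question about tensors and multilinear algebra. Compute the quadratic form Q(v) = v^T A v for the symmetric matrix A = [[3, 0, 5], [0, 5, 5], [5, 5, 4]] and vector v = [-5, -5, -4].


First compute Av:
(Av)_1 = 3*-5 + 0*-5 + 5*-4 = -35
(Av)_2 = 0*-5 + 5*-5 + 5*-4 = -45
(Av)_3 = 5*-5 + 5*-5 + 4*-4 = -66
Av = [-35, -45, -66]
Then v^T (Av) = -5*-35 + -5*-45 + -4*-66
= 175 + 225 + 264 = 664

664


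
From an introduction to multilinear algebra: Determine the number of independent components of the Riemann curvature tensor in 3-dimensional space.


The Riemann tensor in d dimensions has d^2(d^2 - 1)/12 independent components.
d = 3, so d^2 = 9
d^2 - 1 = 8
d^2(d^2 - 1) = 9 * 8 = 72
Divide by 12: 72 / 12 = 6

6


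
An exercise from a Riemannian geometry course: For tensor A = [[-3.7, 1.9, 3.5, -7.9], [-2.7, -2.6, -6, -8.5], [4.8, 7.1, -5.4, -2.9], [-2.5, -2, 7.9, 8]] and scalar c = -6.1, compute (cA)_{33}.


Scalar multiplication: (cA)_{ij} = c * A_{ij}.
c = -6.1
A_{33} = -5.4
(cA)_{33} = -6.1 * -5.4 = 32.94

32.94


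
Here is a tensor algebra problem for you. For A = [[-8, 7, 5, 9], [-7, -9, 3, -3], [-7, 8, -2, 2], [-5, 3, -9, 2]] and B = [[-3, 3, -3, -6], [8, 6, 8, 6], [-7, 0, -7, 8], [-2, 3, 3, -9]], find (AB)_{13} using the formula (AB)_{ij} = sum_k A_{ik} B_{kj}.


(AB)_{ij} = sum_k A_{ik} B_{kj}.
For i=1, j=3:
A_{11} * B_{13} = -8 * -3 = 24
A_{12} * B_{23} = 7 * 8 = 56
A_{13} * B_{33} = 5 * -7 = -35
A_{14} * B_{43} = 9 * 3 = 27
Sum = 24 + 56 + -35 + 27 = 72

72


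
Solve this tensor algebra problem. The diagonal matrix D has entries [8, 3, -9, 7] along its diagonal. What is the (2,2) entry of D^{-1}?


For a diagonal matrix, the inverse has entries (D^{-1})_{ii} = 1/d_{ii}.
The diagonal entries are: d_{11} = 8, d_{22} = 3, d_{33} = -9, d_{44} = 7
We need (D^{-1})_{22} = 1/d_{22} = 1/3 = 1/3

1/3


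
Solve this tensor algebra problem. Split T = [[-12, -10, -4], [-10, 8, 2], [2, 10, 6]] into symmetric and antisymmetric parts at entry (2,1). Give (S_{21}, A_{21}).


T_{21} = -10
T_{12} = -10
S_{21} = (-10 + -10)/2 = -20/2 = -10
A_{21} = (-10 - -10)/2 = 0/2 = 0
Check: S + A = -10 + 0 = -10 = T_{21}.

(-10, 0)


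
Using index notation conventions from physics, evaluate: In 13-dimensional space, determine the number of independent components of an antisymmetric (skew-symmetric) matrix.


An antisymmetric rank-2 tensor satisfies A_{ij} = -A_{ji}, so diagonal entries are zero.
The independent components are the upper-triangular entries: C(n, 2) = n(n-1)/2.
n = 13
C(13, 2) = 13 * 12 / 2 = 156 / 2 = 78

78


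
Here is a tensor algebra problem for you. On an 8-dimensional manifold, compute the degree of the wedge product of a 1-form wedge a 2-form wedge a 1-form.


The degree of a wedge product is the sum of the degrees of the individual forms.
Degrees: 1, 2, 1
Total degree = 1 + 2 + 1 = 4

4


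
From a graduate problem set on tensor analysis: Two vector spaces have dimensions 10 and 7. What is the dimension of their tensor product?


The dimension of a tensor product is the product of dimensions.
dim(V) = 10, dim(W) = 7
dim(V (x) W) = 10 * 7 = 70

70


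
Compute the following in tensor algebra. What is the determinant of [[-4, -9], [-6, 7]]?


For a 2x2 matrix [[a, b], [c, d]], det = a*d - b*c.
a = -4, b = -9, c = -6, d = 7
a*d = -4 * 7 = -28
b*c = -9 * -6 = 54
det = -28 - 54 = -82

-82


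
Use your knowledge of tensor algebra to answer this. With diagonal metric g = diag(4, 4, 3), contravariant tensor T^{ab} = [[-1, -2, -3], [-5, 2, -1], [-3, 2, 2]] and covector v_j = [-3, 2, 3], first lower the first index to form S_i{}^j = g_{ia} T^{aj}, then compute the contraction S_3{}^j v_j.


Step 1: lower the first index. For a diagonal metric, g_{ia} T^{aj} = g_{ii} T^{ij} (no sum on i).
g_{33} = 3
S_3{}^1 = 3 * T^{31} = 3 * -3 = -9
S_3{}^2 = 3 * T^{32} = 3 * 2 = 6
S_3{}^3 = 3 * T^{33} = 3 * 2 = 6
Step 2: contract S_3{}^j with v_j.
S_3{}^1 * v_1 = -9 * -3 = 27
S_3{}^2 * v_2 = 6 * 2 = 12
S_3{}^3 * v_3 = 6 * 3 = 18
Result = 27 + 12 + 18 = 57

57


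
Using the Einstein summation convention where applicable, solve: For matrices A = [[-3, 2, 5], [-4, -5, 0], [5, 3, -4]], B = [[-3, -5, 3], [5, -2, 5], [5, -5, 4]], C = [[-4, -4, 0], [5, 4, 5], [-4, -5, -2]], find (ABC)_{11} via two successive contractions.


(ABC)_{11} = sum_m (AB)_{1m} C_{m1}. First compute row 1 of AB.
(AB)_{11} = -3*-3 + 2*5 + 5*5 = 44
(AB)_{12} = -3*-5 + 2*-2 + 5*-5 = -14
(AB)_{13} = -3*3 + 2*5 + 5*4 = 21
Now contract with column 1 of C:
(AB)_{11} * C_{11} = 44 * -4 = -176
(AB)_{12} * C_{21} = -14 * 5 = -70
(AB)_{13} * C_{31} = 21 * -4 = -84
(ABC)_{11} = -176 + -70 + -84 = -330

-330


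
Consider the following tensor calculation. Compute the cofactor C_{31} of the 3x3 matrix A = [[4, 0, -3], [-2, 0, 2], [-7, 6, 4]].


To find cofactor C_{31}, delete row 3 and column 1.
The resulting 2x2 submatrix is: [[0, -3], [0, 2]]
Minor M_{31} = 0*2 - -3*0
  = 0 - 0 = 0
Sign = (-1)^(3+1) = (-1)^4 = 1
Cofactor C_{31} = 1 * 0 = 0

0


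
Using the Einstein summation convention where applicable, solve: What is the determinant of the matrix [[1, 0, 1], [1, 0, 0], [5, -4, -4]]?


Expanding along the first row, det(A) = a11*M_11 - a12*M_12 + a13*M_13, where M_1j is the (1,j) minor.
Minor M_11 = 0*-4 - 0*-4 = 0
Minor M_12 = 1*-4 - 0*5 = -4
Minor M_13 = 1*-4 - 0*5 = -4
det = 1*(0) - 0*(-4) + 1*(-4)
    = 0 - 0 + -4
    = -4

-4


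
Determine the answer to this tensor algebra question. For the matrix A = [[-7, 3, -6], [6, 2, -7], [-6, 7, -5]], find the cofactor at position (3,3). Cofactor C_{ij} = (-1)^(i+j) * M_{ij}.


To find cofactor C_{33}, delete row 3 and column 3.
The resulting 2x2 submatrix is: [[-7, 3], [6, 2]]
Minor M_{33} = -7*2 - 3*6
  = -14 - 18 = -32
Sign = (-1)^(3+3) = (-1)^6 = 1
Cofactor C_{33} = 1 * -32 = -32

-32


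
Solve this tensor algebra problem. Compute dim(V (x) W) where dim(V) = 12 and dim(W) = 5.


The dimension of a tensor product is the product of dimensions.
dim(V) = 12, dim(W) = 5
dim(V (x) W) = 12 * 5 = 60

60


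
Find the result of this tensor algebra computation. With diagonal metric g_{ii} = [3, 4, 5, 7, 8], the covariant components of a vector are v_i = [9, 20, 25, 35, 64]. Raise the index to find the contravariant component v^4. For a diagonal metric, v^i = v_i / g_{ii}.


To raise an index with a diagonal metric: v^i = v_i / g_{ii}.
For index 4: v_4 = 35, g_{44} = 7
v^4 = 35 / 7 = 5

5


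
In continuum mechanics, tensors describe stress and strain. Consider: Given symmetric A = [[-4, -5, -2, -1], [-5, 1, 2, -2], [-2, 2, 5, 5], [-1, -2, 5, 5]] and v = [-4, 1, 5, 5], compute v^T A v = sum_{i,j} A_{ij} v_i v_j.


First compute Av:
(Av)_1 = -4*-4 + -5*1 + -2*5 + -1*5 = -4
(Av)_2 = -5*-4 + 1*1 + 2*5 + -2*5 = 21
(Av)_3 = -2*-4 + 2*1 + 5*5 + 5*5 = 60
(Av)_4 = -1*-4 + -2*1 + 5*5 + 5*5 = 52
Av = [-4, 21, 60, 52]
Then v^T (Av) = -4*-4 + 1*21 + 5*60 + 5*52
= 16 + 21 + 300 + 260 = 597

597


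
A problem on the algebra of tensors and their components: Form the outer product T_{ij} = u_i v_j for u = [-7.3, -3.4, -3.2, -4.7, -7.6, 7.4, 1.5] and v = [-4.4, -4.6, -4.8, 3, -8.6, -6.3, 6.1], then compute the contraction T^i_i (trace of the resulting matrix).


The outer product gives T_{ij} = u_i v_j.
The trace (contraction) is Tr(T) = sum_i T_{ii} = sum_i u_i v_i.
Diagonal entries:
T_{11} = u_1 * v_1 = -7.3 * -4.4 = 32.12
T_{22} = u_2 * v_2 = -3.4 * -4.6 = 15.64
T_{33} = u_3 * v_3 = -3.2 * -4.8 = 15.36
T_{44} = u_4 * v_4 = -4.7 * 3 = -14.1
T_{55} = u_5 * v_5 = -7.6 * -8.6 = 65.36
T_{66} = u_6 * v_6 = 7.4 * -6.3 = -46.62
T_{77} = u_7 * v_7 = 1.5 * 6.1 = 9.15
Tr(T) = 32.12 + 15.64 + 15.36 + -14.1 + 65.36 + -46.62 + 9.15 = 76.91

76.91


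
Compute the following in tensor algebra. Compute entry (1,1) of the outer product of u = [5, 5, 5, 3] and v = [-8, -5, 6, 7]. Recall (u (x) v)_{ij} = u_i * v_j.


The outer product entry T_{ij} = u_i * v_j.
We need i=1, j=1.
u_1 = 5, v_1 = -8
T_{1,1} = 5 * -8 = -40

-40


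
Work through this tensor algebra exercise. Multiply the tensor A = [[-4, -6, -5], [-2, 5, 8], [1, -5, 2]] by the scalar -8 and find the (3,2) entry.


Scalar multiplication: (cA)_{ij} = c * A_{ij}.
c = -8
A_{32} = -5
(cA)_{32} = -8 * -5 = 40

40


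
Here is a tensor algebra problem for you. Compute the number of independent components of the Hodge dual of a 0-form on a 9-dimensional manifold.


The Hodge dual of a p-form on an n-dimensional manifold is an (n-p)-form.
n = 9, p = 0, so dual degree = 9 - 0 = 9
The number of components is C(n, n-p) = C(9, 9) = 1

1


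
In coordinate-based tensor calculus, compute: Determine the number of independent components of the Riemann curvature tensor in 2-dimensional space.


The Riemann tensor in d dimensions has d^2(d^2 - 1)/12 independent components.
d = 2, so d^2 = 4
d^2 - 1 = 3
d^2(d^2 - 1) = 4 * 3 = 12
Divide by 12: 12 / 12 = 1

1


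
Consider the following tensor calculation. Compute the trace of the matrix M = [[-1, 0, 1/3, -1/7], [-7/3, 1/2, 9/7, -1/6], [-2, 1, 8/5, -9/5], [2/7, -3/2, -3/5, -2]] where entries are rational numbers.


The trace is the sum of diagonal entries.
Diagonal: M[1,1] = -1, M[2,2] = 1/2, M[3,3] = 8/5, M[4,4] = -2
Tr(M) = -1 + 1/2 + 8/5 + -2
Computing step by step:
After adding M[1,1]: -1
After adding M[2,2]: -1/2
After adding M[3,3]: 11/10
After adding M[4,4]: -9/10
Tr(M) = -9/10

-9/10


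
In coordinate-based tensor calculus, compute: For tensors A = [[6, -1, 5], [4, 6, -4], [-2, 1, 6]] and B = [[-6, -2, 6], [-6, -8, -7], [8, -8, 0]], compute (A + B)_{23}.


Tensor addition is component-wise: (A + B)_{ij} = A_{ij} + B_{ij}.
A_{23} = -4
B_{23} = -7
(A + B)_{23} = -4 + -7 = -11

-11


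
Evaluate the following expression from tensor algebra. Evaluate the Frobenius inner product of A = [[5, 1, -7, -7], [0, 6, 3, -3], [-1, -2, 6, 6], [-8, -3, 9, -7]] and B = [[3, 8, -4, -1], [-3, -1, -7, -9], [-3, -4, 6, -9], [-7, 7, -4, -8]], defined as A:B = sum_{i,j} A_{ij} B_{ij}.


A:B = sum over all i,j of A_{ij} * B_{ij}.
Row 1: 5*3=15, 1*8=8, -7*-4=28, -7*-1=7 => row sum = 58
Row 2: 0*-3=0, 6*-1=-6, 3*-7=-21, -3*-9=27 => row sum = 0
Row 3: -1*-3=3, -2*-4=8, 6*6=36, 6*-9=-54 => row sum = -7
Row 4: -8*-7=56, -3*7=-21, 9*-4=-36, -7*-8=56 => row sum = 55
Total = 58 + 0 + -7 + 55 = 106

106


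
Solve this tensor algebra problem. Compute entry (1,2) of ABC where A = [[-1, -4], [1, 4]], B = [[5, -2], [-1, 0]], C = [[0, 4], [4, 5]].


(ABC)_{12} = sum_m (AB)_{1m} C_{m2}. First compute row 1 of AB.
(AB)_{11} = -1*5 + -4*-1 = -1
(AB)_{12} = -1*-2 + -4*0 = 2
Now contract with column 2 of C:
(AB)_{11} * C_{12} = -1 * 4 = -4
(AB)_{12} * C_{22} = 2 * 5 = 10
(ABC)_{12} = -4 + 10 = 6

6


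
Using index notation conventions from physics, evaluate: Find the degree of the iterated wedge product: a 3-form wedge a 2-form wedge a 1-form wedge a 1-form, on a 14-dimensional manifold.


The degree of a wedge product is the sum of the degrees of the individual forms.
Degrees: 3, 2, 1, 1
Total degree = 3 + 2 + 1 + 1 = 7

7


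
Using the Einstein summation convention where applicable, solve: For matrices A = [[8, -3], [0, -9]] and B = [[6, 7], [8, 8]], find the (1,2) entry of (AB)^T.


(AB)^T_{ij} = (AB)_{ji} = sum_k A_{jk} B_{ki}.
For i=1, j=2 we need (AB)_{21}:
A_{21} * B_{11} = 0 * 6 = 0
A_{22} * B_{21} = -9 * 8 = -72
Sum = 0 + -72 = -72

-72


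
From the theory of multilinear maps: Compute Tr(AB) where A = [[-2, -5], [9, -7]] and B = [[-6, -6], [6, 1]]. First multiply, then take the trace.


Tr(AB) = sum_i (AB)_{ii} where (AB)_{ii} = sum_k A_{ik} B_{ki}.
(AB)_{11} = -2*-6 + -5*6 = -18
(AB)_{22} = 9*-6 + -7*1 = -61
Tr(AB) = -18 + -61 = -79

-79


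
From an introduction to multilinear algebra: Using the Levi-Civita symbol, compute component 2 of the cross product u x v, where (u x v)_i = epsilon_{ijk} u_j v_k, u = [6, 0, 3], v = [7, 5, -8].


(u x v)_2 = sum_{j,k} epsilon_{2jk} u_j v_k. Only permutations of (1,2,3) contribute; the two non-zero terms are:
eps_{213} u_1 v_3 = -1 * 6 * -8 = 48
eps_{231} u_3 v_1 = 1 * 3 * 7 = 21
(u x v)_2 = 69

69


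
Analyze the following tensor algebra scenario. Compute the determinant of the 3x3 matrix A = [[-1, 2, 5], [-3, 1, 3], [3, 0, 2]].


Expanding along the first row, det(A) = a11*M_11 - a12*M_12 + a13*M_13, where M_1j is the (1,j) minor.
Minor M_11 = 1*2 - 3*0 = 2
Minor M_12 = -3*2 - 3*3 = -15
Minor M_13 = -3*0 - 1*3 = -3
det = -1*(2) - 2*(-15) + 5*(-3)
    = -2 - -30 + -15
    = 13

13


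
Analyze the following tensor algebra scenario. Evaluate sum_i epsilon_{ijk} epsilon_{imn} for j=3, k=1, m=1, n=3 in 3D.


Using the identity: epsilon_{ijk} epsilon_{imn} = delta_{jm} delta_{kn} - delta_{jn} delta_{km}.
delta_{31} = 0
delta_{13} = 0
delta_{33} = 1
delta_{11} = 1
Result = 0 * 0 - 1 * 1 = 0 - 1 = -1

-1


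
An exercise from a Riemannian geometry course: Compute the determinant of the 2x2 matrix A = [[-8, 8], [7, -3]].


For a 2x2 matrix [[a, b], [c, d]], det = a*d - b*c.
a = -8, b = 8, c = 7, d = -3
a*d = -8 * -3 = 24
b*c = 8 * 7 = 56
det = 24 - 56 = -32

-32


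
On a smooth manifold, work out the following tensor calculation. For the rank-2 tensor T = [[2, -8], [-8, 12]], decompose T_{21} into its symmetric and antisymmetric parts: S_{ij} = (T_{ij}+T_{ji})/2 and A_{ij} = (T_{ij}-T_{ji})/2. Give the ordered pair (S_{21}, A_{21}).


T_{21} = -8
T_{12} = -8
S_{21} = (-8 + -8)/2 = -16/2 = -8
A_{21} = (-8 - -8)/2 = 0/2 = 0
Check: S + A = -8 + 0 = -8 = T_{21}.

(-8, 0)


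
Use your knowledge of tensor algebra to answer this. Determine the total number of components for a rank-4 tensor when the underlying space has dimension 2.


The number of components of a rank-r tensor in d dimensions is d^r.
Here d = 2 and r = 4.
2^4 = 16

16


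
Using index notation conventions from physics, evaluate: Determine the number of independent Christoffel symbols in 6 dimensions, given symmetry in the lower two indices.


Christoffel symbols Gamma^k_{ij} are symmetric in i,j, so there are d * d(d+1)/2 independent symbols.
d = 6
d(d+1)/2 = 6 * 7 / 2 = 21
Total = 6 * 21 = 126

126


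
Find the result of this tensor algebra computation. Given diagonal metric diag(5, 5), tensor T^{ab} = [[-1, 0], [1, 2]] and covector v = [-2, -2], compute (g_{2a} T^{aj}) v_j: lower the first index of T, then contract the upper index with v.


Step 1: lower the first index. For a diagonal metric, g_{ia} T^{aj} = g_{ii} T^{ij} (no sum on i).
g_{22} = 5
S_2{}^1 = 5 * T^{21} = 5 * 1 = 5
S_2{}^2 = 5 * T^{22} = 5 * 2 = 10
Step 2: contract S_2{}^j with v_j.
S_2{}^1 * v_1 = 5 * -2 = -10
S_2{}^2 * v_2 = 10 * -2 = -20
Result = -10 + -20 = -30

-30


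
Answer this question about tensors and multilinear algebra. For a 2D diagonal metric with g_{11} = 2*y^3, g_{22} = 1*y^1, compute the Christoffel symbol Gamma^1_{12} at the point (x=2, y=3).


For a diagonal metric, Gamma^k_{ij} = (1/2) g^{kk} (dg_{ik}/dx_j + dg_{jk}/dx_i - dg_{ij}/dx_k).
The metric is diagonal, so g_{ab} = 0 for a != b.
At the given point: g_{11} = 54, g_{22} = 3
g^{11} = 1/54
dg_{11}/dx_2 = dg_{11}/dx_2 = 54
dg_{21}/dx_1 = 0 (off-diagonal)
dg_{12}/dx_1 = 0 (off-diagonal)
Numerator = 54 + 0 - 0 = 54
Gamma^1_{12} = 54 / (2 * 54) = 1/2

1/2


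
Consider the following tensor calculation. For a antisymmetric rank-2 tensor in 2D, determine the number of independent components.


A antisymmetric rank-2 tensor in d dimensions has d(d-1)/2 independent components.
d = 2
d(d-1)/2 = 2 * 1 / 2 = 2 / 2 = 1

1


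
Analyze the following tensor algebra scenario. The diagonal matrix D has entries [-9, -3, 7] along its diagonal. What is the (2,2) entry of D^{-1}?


For a diagonal matrix, the inverse has entries (D^{-1})_{ii} = 1/d_{ii}.
The diagonal entries are: d_{11} = -9, d_{22} = -3, d_{33} = 7
We need (D^{-1})_{22} = 1/d_{22} = 1/-3 = -1/3

-1/3


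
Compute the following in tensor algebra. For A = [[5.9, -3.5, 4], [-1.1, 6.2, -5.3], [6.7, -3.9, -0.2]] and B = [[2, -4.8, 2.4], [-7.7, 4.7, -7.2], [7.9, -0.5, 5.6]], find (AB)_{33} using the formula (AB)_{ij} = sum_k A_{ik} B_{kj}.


(AB)_{ij} = sum_k A_{ik} B_{kj}.
For i=3, j=3:
A_{31} * B_{13} = 6.7 * 2.4 = 16.08
A_{32} * B_{23} = -3.9 * -7.2 = 28.08
A_{33} * B_{33} = -0.2 * 5.6 = -1.12
Sum = 16.08 + 28.08 + -1.12 = 43.04

43.04


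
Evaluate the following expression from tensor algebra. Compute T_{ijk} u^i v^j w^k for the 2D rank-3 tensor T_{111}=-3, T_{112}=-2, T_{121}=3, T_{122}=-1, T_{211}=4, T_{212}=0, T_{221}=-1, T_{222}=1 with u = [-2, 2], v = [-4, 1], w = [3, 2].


S = sum over i,j,k of T_{ijk} u_i v_j w_k. Expanding all 8 terms:
T_{111}*u_1*v_1*w_1 = -3*-2*-4*3 = -72  (running total: -72)
T_{112}*u_1*v_1*w_2 = -2*-2*-4*2 = -32  (running total: -104)
T_{121}*u_1*v_2*w_1 = 3*-2*1*3 = -18  (running total: -122)
T_{122}*u_1*v_2*w_2 = -1*-2*1*2 = 4  (running total: -118)
T_{211}*u_2*v_1*w_1 = 4*2*-4*3 = -96  (running total: -214)
T_{212}*u_2*v_1*w_2 = 0*2*-4*2 = 0  (running total: -214)
T_{221}*u_2*v_2*w_1 = -1*2*1*3 = -6  (running total: -220)
T_{222}*u_2*v_2*w_2 = 1*2*1*2 = 4  (running total: -216)
S = -216

-216


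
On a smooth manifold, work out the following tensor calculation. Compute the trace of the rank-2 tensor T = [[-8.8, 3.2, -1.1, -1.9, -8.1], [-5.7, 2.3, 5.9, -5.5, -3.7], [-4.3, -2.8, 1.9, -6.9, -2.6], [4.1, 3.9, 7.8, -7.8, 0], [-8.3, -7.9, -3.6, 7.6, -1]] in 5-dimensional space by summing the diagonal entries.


The contraction (trace) of a rank-2 tensor is the sum of its diagonal elements.
Diagonal entries: A[1,1] = -8.8, A[2,2] = 2.3, A[3,3] = 1.9, A[4,4] = -7.8, A[5,5] = -1
Tr(A) = -8.8 + 2.3 + 1.9 + -7.8 + -1 = -13.4

-13.4


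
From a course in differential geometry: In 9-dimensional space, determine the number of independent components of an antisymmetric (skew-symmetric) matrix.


An antisymmetric rank-2 tensor satisfies A_{ij} = -A_{ji}, so diagonal entries are zero.
The independent components are the upper-triangular entries: C(n, 2) = n(n-1)/2.
n = 9
C(9, 2) = 9 * 8 / 2 = 72 / 2 = 36

36


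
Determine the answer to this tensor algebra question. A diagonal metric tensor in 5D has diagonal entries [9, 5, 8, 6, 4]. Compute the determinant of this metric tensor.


For a diagonal metric, the determinant is the product of diagonal entries.
Diagonal entries: 9, 5, 8, 6, 4
det(g) = 9 * 5 * 8 * 6 * 4 = 8640

8640


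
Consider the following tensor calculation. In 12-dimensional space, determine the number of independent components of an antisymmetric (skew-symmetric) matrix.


An antisymmetric rank-2 tensor satisfies A_{ij} = -A_{ji}, so diagonal entries are zero.
The independent components are the upper-triangular entries: C(n, 2) = n(n-1)/2.
n = 12
C(12, 2) = 12 * 11 / 2 = 132 / 2 = 66

66


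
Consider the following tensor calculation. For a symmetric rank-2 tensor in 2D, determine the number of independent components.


A symmetric rank-2 tensor in d dimensions has d(d+1)/2 independent components.
d = 2
d(d+1)/2 = 2 * 3 / 2 = 6 / 2 = 3

3


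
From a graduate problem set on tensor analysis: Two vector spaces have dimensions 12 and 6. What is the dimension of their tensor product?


The dimension of a tensor product is the product of dimensions.
dim(V) = 12, dim(W) = 6
dim(V (x) W) = 12 * 6 = 72

72


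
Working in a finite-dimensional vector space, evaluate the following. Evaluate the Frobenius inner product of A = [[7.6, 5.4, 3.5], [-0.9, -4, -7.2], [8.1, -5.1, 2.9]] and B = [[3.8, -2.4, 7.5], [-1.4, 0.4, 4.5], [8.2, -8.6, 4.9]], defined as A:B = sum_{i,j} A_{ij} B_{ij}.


A:B = sum over all i,j of A_{ij} * B_{ij}.
Row 1: 7.6*3.8=28.88, 5.4*-2.4=-12.96, 3.5*7.5=26.25 => row sum = 42.17
Row 2: -0.9*-1.4=1.26, -4*0.4=-1.6, -7.2*4.5=-32.4 => row sum = -32.74
Row 3: 8.1*8.2=66.42, -5.1*-8.6=43.86, 2.9*4.9=14.21 => row sum = 124.49
Total = 42.17 + -32.74 + 124.49 = 133.92

133.92


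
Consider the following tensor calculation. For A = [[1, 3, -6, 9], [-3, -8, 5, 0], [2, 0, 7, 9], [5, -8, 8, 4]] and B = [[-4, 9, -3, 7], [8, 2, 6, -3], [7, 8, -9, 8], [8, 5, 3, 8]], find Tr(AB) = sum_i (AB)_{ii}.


Tr(AB) = sum_i (AB)_{ii} where (AB)_{ii} = sum_k A_{ik} B_{ki}.
(AB)_{11} = 1*-4 + 3*8 + -6*7 + 9*8 = 50
(AB)_{22} = -3*9 + -8*2 + 5*8 + 0*5 = -3
(AB)_{33} = 2*-3 + 0*6 + 7*-9 + 9*3 = -42
(AB)_{44} = 5*7 + -8*-3 + 8*8 + 4*8 = 155
Tr(AB) = 50 + -3 + -42 + 155 = 160

160


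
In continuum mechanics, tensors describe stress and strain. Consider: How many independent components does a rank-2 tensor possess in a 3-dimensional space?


The number of components of a rank-r tensor in d dimensions is d^r.
Here d = 3 and r = 2.
3^2 = 9

9


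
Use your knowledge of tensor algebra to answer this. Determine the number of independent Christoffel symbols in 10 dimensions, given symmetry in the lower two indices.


Christoffel symbols Gamma^k_{ij} are symmetric in i,j, so there are d * d(d+1)/2 independent symbols.
d = 10
d(d+1)/2 = 10 * 11 / 2 = 55
Total = 10 * 55 = 550

550


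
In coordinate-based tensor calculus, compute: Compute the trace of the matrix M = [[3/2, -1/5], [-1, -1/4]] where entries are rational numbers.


The trace is the sum of diagonal entries.
Diagonal: M[1,1] = 3/2, M[2,2] = -1/4
Tr(M) = 3/2 + -1/4
Computing step by step:
After adding M[1,1]: 3/2
After adding M[2,2]: 5/4
Tr(M) = 5/4

5/4


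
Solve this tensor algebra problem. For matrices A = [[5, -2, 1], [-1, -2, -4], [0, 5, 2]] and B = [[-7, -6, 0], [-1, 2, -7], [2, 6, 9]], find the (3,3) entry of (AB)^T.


(AB)^T_{ij} = (AB)_{ji} = sum_k A_{jk} B_{ki}.
For i=3, j=3 we need (AB)_{33}:
A_{31} * B_{13} = 0 * 0 = 0
A_{32} * B_{23} = 5 * -7 = -35
A_{33} * B_{33} = 2 * 9 = 18
Sum = 0 + -35 + 18 = -17

-17


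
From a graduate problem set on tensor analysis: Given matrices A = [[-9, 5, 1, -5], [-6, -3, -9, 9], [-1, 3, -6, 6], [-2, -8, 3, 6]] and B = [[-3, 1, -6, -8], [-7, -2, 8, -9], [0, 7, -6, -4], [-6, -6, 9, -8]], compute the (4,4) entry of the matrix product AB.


(AB)_{ij} = sum_k A_{ik} B_{kj}.
For i=4, j=4:
A_{41} * B_{14} = -2 * -8 = 16
A_{42} * B_{24} = -8 * -9 = 72
A_{43} * B_{34} = 3 * -4 = -12
A_{44} * B_{44} = 6 * -8 = -48
Sum = 16 + 72 + -12 + -48 = 28

28


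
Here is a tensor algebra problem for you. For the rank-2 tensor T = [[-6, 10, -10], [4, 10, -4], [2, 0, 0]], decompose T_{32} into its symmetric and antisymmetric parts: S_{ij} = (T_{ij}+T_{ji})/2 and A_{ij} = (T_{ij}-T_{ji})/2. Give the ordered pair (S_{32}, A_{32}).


T_{32} = 0
T_{23} = -4
S_{32} = (0 + -4)/2 = -4/2 = -2
A_{32} = (0 - -4)/2 = 4/2 = 2
Check: S + A = -2 + 2 = 0 = T_{32}.

(-2, 2)
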